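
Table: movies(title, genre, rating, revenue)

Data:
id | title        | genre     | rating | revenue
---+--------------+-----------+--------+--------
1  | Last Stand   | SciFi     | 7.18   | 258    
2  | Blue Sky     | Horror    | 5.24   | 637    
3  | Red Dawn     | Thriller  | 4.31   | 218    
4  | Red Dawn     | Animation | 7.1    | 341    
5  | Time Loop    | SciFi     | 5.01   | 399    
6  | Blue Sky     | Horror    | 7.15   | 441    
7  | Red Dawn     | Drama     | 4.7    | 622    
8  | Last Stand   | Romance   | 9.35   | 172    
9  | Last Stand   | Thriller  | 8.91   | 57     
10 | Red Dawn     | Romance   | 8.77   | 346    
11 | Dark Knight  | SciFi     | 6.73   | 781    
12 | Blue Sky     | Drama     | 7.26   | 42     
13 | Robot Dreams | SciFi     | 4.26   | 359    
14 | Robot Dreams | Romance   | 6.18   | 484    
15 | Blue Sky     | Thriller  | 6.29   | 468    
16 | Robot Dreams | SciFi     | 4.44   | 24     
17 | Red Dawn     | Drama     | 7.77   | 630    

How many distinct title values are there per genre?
SELECT genre, COUNT(DISTINCT title)
FROM movies
GROUP BY genre

Result:
  Animation: 1 distinct
  Drama: 2 distinct
  Horror: 1 distinct
  Romance: 3 distinct
  SciFi: 4 distinct
  Thriller: 3 distinct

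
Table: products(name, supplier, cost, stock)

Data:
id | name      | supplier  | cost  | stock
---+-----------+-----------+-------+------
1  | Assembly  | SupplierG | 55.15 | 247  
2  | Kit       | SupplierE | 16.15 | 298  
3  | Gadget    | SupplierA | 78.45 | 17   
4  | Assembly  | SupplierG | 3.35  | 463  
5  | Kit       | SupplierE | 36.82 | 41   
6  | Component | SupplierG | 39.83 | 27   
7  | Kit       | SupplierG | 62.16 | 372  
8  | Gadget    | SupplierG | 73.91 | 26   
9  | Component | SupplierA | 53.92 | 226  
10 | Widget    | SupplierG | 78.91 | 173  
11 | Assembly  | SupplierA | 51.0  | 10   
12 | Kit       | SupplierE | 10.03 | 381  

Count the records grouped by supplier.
SELECT supplier, COUNT(*) as count
FROM products
GROUP BY supplier

Result:
  SupplierA: 3
  SupplierE: 3
  SupplierG: 6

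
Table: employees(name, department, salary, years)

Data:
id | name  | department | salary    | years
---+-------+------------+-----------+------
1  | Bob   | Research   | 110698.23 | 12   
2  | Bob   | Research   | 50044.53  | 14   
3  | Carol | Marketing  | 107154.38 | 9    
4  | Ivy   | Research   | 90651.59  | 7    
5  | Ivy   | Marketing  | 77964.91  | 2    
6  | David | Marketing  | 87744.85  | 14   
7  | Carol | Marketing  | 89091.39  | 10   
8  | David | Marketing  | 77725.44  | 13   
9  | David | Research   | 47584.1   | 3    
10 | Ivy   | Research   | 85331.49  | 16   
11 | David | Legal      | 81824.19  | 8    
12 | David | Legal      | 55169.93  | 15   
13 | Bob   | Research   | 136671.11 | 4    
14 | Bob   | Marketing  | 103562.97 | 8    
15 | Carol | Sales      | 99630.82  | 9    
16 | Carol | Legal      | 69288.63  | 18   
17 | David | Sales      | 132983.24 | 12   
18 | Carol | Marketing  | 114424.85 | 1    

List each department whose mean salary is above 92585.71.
SELECT department, AVG(salary)
FROM employees
GROUP BY department
HAVING AVG(salary) > 92585.71

Result:
  Marketing: avg=93952.68
  Sales: avg=116307.03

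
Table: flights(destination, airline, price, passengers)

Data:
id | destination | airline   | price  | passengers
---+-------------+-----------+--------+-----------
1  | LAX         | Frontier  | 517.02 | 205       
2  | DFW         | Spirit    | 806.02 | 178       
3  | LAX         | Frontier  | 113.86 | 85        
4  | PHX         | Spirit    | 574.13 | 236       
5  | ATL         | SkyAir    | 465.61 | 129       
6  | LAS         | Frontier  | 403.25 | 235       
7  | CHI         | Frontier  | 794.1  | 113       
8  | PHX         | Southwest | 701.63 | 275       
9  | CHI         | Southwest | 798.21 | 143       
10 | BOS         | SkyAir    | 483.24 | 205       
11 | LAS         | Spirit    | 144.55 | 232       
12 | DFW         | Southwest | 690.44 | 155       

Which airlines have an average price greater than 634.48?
SELECT airline, AVG(price)
FROM flights
GROUP BY airline
HAVING AVG(price) > 634.48

Result:
  Southwest: avg=730.09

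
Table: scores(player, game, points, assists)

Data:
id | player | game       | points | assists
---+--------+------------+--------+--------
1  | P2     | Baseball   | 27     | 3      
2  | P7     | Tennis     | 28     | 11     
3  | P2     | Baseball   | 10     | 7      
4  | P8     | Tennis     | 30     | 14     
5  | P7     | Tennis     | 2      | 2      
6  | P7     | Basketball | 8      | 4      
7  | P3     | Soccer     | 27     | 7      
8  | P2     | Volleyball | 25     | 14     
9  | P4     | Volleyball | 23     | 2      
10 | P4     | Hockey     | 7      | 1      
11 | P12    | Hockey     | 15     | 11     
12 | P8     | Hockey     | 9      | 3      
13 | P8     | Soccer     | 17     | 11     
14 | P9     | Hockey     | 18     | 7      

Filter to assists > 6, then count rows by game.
SELECT game, COUNT(*)
FROM scores
WHERE assists > 6
GROUP BY game

Note: WHERE filters rows before grouping.

Result:
  Baseball: 1
  Hockey: 2
  Soccer: 2
  Tennis: 2
  Volleyball: 1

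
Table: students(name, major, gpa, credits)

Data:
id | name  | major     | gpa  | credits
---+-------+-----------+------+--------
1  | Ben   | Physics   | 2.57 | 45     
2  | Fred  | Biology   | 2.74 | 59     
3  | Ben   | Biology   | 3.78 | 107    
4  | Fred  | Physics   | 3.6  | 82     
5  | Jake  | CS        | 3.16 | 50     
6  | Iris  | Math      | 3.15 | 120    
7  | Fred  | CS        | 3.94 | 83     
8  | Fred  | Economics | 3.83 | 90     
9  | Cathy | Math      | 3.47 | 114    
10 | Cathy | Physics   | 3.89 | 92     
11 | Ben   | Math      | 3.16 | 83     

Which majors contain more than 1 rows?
SELECT major, COUNT(*) as cnt
FROM students
GROUP BY major
HAVING COUNT(*) > 1

Result:
  Biology: 2
  CS: 2
  Math: 3
  Physics: 3

Note: HAVING filters groups after aggregation, WHERE filters rows before.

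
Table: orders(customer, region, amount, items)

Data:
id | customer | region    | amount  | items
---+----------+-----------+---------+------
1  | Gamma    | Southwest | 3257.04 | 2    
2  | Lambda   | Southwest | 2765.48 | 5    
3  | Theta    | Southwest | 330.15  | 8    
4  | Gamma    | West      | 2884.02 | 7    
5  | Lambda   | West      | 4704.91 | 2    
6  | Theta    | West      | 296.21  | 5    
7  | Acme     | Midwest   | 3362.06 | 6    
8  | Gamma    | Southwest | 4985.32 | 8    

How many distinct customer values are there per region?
SELECT region, COUNT(DISTINCT customer)
FROM orders
GROUP BY region

Result:
  Midwest: 1 distinct
  Southwest: 3 distinct
  West: 3 distinct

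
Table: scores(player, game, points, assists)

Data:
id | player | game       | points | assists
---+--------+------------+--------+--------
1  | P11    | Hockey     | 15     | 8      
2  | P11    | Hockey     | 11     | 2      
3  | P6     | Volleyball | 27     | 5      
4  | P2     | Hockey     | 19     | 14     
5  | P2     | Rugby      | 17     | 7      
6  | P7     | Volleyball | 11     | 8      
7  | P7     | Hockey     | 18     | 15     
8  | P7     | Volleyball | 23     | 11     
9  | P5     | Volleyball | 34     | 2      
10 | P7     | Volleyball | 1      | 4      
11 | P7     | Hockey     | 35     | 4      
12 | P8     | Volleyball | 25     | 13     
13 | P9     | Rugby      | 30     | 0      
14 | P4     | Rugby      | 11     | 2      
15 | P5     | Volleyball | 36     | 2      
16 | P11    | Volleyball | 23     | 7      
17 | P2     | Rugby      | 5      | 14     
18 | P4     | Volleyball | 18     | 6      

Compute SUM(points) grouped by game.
SELECT game, SUM(points) as result
FROM scores
GROUP BY game

Result:
  Hockey: 98
  Rugby: 63
  Volleyball: 198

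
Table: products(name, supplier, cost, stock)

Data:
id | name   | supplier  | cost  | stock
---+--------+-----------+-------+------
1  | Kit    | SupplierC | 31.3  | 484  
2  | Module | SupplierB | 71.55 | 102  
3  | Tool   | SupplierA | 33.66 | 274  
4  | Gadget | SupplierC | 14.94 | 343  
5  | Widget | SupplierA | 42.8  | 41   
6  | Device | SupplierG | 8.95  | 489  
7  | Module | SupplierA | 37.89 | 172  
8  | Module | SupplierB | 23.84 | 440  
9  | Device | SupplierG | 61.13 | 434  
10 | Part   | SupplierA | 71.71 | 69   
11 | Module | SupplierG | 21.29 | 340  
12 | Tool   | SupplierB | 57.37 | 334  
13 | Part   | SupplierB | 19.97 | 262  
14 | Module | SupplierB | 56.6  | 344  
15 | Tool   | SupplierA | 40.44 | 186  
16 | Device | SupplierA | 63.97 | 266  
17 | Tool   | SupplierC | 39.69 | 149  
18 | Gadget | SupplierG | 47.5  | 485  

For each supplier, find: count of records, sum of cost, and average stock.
SELECT supplier,
       COUNT(*) as cnt,
       SUM(cost) as total_cost,
       AVG(stock) as avg_stock
FROM products
GROUP BY supplier

Result:
  SupplierA: 6 records, 290.47 total cost, 168.00 avg stock
  SupplierB: 5 records, 229.33 total cost, 296.40 avg stock
  SupplierC: 3 records, 85.93 total cost, 325.33 avg stock
  SupplierG: 4 records, 138.87 total cost, 437.00 avg stock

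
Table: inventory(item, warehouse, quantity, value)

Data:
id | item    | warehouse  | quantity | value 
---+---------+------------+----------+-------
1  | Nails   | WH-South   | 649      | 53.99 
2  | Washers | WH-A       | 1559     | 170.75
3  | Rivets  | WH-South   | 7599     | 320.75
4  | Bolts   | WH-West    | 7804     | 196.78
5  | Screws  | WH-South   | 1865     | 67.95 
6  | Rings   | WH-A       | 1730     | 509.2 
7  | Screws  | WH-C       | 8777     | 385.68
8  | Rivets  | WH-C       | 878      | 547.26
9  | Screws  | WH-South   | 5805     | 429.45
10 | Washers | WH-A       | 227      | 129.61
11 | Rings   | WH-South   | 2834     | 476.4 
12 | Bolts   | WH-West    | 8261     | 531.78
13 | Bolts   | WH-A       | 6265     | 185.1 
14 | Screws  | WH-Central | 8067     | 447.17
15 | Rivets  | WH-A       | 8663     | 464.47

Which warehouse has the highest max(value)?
SELECT warehouse, MAX(value) as val
FROM inventory
GROUP BY warehouse
ORDER BY val DESC
LIMIT 1

Result: WH-C with max(value) = 547.26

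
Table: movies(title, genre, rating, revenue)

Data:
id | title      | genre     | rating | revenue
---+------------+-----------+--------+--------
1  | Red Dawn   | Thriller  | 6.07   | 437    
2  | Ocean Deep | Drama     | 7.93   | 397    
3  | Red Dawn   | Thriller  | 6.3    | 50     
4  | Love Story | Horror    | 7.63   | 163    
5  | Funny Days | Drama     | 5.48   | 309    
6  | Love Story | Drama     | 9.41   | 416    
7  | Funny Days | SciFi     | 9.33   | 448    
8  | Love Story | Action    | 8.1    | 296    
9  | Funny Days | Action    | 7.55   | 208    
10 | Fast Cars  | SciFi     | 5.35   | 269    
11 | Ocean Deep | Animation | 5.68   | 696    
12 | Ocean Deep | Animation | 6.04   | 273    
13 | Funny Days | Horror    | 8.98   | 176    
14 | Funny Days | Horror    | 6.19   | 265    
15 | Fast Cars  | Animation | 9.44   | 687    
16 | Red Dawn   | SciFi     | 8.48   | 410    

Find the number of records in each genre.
SELECT genre, COUNT(*) as count
FROM movies
GROUP BY genre

Result:
  Action: 2
  Animation: 3
  Drama: 3
  Horror: 3
  SciFi: 3
  Thriller: 2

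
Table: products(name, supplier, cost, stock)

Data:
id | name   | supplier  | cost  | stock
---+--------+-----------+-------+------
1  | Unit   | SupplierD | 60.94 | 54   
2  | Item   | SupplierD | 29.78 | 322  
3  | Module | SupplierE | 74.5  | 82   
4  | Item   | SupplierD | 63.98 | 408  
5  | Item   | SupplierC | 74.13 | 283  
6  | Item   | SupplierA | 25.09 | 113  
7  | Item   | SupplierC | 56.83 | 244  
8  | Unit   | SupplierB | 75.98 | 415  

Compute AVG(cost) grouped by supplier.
SELECT supplier, AVG(cost) as result
FROM products
GROUP BY supplier

Result:
  SupplierA: 25.09
  SupplierB: 75.98
  SupplierC: 65.48
  SupplierD: 51.57
  SupplierE: 74.50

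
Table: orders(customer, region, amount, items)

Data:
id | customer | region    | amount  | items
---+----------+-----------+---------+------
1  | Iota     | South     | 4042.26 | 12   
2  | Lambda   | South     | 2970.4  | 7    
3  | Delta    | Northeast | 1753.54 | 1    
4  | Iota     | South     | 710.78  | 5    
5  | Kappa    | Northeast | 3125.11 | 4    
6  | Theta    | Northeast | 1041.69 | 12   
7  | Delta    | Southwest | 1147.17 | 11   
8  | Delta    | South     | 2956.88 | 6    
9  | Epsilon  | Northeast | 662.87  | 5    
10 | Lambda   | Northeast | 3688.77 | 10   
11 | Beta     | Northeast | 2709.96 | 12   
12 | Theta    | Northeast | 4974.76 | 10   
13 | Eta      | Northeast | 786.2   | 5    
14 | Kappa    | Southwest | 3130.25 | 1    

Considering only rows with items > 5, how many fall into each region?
SELECT region, COUNT(*)
FROM orders
WHERE items > 5
GROUP BY region

Note: WHERE filters rows before grouping.

Result:
  Northeast: 4
  South: 3
  Southwest: 1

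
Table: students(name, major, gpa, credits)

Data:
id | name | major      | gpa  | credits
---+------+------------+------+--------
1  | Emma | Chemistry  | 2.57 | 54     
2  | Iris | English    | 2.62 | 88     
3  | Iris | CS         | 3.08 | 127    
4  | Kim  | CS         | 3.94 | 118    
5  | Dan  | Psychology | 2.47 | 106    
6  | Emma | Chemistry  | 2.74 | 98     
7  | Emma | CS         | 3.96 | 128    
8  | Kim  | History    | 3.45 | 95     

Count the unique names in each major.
SELECT major, COUNT(DISTINCT name)
FROM students
GROUP BY major

Result:
  CS: 3 distinct
  Chemistry: 1 distinct
  English: 1 distinct
  History: 1 distinct
  Psychology: 1 distinct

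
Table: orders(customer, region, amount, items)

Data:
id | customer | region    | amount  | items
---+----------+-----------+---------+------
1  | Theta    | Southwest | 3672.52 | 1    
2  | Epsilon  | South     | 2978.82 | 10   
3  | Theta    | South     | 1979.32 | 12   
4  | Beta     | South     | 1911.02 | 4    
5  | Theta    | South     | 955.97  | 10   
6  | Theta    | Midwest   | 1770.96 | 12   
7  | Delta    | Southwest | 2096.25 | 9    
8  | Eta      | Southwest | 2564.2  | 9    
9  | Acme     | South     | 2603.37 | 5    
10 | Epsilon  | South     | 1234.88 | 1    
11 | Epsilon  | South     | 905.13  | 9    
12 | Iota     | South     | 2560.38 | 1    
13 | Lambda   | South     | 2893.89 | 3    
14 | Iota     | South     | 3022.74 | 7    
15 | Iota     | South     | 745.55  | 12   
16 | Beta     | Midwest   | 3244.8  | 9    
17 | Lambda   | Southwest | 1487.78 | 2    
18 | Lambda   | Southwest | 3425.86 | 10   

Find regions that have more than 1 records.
SELECT region, COUNT(*) as cnt
FROM orders
GROUP BY region
HAVING COUNT(*) > 1

Result:
  Midwest: 2
  South: 11
  Southwest: 5

Note: HAVING filters groups after aggregation, WHERE filters rows before.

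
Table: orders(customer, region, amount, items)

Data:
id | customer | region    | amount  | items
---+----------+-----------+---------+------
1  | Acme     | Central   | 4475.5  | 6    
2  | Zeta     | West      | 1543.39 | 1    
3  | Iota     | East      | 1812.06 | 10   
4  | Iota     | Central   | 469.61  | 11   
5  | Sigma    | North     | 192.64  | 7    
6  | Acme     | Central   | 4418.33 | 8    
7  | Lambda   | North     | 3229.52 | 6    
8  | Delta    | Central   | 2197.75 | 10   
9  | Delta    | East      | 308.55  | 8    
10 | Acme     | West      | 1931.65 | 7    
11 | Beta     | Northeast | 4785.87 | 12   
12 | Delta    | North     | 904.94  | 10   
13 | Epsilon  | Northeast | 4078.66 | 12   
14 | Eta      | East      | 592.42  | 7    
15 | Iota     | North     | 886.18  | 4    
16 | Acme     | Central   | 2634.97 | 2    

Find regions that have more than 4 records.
SELECT region, COUNT(*) as cnt
FROM orders
GROUP BY region
HAVING COUNT(*) > 4

Result:
  Central: 5

Note: HAVING filters groups after aggregation, WHERE filters rows before.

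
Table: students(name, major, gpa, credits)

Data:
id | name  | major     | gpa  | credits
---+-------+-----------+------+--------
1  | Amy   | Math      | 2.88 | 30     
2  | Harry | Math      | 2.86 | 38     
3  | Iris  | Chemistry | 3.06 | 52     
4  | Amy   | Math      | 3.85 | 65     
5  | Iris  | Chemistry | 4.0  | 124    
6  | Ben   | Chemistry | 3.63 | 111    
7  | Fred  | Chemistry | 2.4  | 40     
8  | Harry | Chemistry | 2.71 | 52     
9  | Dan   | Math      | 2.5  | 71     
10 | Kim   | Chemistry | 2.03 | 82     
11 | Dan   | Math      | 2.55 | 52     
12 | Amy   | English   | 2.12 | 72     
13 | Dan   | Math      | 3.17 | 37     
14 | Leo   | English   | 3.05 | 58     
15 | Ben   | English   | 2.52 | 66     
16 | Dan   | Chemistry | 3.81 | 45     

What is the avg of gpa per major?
SELECT major, AVG(gpa) as result
FROM students
GROUP BY major

Result:
  Chemistry: 3.09
  English: 2.56
  Math: 2.97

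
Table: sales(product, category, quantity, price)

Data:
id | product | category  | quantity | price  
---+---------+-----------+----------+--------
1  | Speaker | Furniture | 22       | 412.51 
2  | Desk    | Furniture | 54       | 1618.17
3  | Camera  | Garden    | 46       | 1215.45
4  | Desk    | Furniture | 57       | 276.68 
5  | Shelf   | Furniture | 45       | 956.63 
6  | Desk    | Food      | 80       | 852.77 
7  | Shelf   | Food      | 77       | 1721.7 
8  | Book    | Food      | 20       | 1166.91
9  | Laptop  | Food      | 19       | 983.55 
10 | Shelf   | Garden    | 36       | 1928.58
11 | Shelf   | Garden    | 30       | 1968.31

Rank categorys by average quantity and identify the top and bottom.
SELECT category, AVG(quantity)
FROM sales
GROUP BY category
ORDER BY AVG(quantity)

All groups:
  Garden: 37.33
  Furniture: 44.50
  Food: 49.00

Highest: Food (49.00)
Lowest: Garden (37.33)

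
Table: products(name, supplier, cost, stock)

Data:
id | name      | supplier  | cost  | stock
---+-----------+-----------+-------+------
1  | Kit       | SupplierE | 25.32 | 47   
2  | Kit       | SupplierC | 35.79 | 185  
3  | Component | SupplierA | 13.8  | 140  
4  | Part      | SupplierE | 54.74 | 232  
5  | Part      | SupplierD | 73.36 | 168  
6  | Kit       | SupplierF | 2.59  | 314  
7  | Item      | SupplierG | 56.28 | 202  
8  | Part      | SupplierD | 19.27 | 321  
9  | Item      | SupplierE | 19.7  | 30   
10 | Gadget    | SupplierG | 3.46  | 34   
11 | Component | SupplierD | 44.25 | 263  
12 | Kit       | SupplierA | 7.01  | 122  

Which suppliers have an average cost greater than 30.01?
SELECT supplier, AVG(cost)
FROM products
GROUP BY supplier
HAVING AVG(cost) > 30.01

Result:
  SupplierC: avg=35.79
  SupplierD: avg=45.63
  SupplierE: avg=33.25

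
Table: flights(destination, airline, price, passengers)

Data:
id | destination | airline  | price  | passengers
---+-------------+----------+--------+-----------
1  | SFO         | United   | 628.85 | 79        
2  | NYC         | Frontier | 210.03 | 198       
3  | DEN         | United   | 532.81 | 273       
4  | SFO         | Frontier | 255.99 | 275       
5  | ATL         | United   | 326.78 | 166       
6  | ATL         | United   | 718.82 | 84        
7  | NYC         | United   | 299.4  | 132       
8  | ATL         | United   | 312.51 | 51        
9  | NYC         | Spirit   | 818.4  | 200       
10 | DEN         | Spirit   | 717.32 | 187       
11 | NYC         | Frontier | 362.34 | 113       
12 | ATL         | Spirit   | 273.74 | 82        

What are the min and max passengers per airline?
SELECT airline, MIN(passengers), MAX(passengers)
FROM flights
GROUP BY airline

Result:
  Frontier: min=113, max=275
  Spirit: min=82, max=200
  United: min=51, max=273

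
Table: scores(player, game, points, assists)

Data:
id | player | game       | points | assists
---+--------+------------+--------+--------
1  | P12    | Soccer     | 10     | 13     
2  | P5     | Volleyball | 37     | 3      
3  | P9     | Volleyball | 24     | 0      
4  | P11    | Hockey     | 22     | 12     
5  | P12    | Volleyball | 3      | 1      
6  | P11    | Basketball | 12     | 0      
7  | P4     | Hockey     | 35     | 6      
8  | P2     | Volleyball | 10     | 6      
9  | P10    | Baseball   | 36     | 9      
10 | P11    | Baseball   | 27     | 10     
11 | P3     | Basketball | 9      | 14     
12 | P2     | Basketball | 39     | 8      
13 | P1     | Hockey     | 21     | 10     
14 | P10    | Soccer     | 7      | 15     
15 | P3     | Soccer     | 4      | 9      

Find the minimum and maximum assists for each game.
SELECT game, MIN(assists), MAX(assists)
FROM scores
GROUP BY game

Result:
  Baseball: min=9, max=10
  Basketball: min=0, max=14
  Hockey: min=6, max=12
  Soccer: min=9, max=15
  Volleyball: min=0, max=6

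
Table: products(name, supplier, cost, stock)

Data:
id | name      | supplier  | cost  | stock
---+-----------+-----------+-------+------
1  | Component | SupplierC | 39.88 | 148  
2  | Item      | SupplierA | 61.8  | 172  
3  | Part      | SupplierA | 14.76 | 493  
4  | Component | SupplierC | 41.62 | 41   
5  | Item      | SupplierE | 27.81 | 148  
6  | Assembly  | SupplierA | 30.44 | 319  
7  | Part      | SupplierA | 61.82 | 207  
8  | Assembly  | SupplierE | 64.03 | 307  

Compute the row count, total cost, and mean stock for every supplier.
SELECT supplier,
       COUNT(*) as cnt,
       SUM(cost) as total_cost,
       AVG(stock) as avg_stock
FROM products
GROUP BY supplier

Result:
  SupplierA: 4 records, 168.82 total cost, 297.75 avg stock
  SupplierC: 2 records, 81.50 total cost, 94.50 avg stock
  SupplierE: 2 records, 91.84 total cost, 227.50 avg stock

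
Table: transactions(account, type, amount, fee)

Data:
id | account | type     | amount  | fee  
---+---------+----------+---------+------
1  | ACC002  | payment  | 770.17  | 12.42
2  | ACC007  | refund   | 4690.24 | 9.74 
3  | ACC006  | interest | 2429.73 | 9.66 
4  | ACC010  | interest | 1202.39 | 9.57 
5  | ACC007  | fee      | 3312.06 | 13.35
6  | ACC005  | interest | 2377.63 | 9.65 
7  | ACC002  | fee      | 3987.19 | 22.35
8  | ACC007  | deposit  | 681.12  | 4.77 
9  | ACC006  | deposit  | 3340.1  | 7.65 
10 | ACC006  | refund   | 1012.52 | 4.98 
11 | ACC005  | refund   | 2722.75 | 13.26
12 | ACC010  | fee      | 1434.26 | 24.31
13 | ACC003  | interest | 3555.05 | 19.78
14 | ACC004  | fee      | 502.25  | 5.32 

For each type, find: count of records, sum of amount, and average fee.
SELECT type,
       COUNT(*) as cnt,
       SUM(amount) as total_amount,
       AVG(fee) as avg_fee
FROM transactions
GROUP BY type

Result:
  deposit: 2 records, 4021.22 total amount, 6.21 avg fee
  fee: 4 records, 9235.76 total amount, 16.33 avg fee
  interest: 4 records, 9564.80 total amount, 12.17 avg fee
  payment: 1 records, 770.17 total amount, 12.42 avg fee
  refund: 3 records, 8425.51 total amount, 9.33 avg fee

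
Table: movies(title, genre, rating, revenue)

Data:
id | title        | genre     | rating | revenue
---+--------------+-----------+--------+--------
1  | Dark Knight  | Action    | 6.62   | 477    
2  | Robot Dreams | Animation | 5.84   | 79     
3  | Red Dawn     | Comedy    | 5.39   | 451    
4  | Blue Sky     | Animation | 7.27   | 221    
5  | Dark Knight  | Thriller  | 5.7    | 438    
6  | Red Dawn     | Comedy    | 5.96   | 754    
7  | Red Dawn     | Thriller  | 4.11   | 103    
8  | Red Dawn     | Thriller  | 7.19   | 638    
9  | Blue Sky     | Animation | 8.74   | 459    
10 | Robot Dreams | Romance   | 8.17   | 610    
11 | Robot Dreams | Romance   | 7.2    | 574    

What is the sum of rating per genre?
SELECT genre, SUM(rating) as result
FROM movies
GROUP BY genre

Result:
  Action: 6.62
  Animation: 21.85
  Comedy: 11.35
  Romance: 15.37
  Thriller: 17.00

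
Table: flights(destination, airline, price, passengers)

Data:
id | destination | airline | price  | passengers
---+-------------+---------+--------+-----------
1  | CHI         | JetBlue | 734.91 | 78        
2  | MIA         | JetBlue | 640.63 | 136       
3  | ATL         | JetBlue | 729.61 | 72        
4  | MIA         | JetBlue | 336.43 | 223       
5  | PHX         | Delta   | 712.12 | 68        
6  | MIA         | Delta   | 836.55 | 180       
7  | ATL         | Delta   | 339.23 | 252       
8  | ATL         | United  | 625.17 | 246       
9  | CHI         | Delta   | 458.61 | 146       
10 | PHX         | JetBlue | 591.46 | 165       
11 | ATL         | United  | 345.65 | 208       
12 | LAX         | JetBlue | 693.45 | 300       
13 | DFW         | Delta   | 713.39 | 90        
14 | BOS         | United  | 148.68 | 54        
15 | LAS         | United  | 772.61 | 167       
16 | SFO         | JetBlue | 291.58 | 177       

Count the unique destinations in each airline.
SELECT airline, COUNT(DISTINCT destination)
FROM flights
GROUP BY airline

Result:
  Delta: 5 distinct
  JetBlue: 6 distinct
  United: 3 distinct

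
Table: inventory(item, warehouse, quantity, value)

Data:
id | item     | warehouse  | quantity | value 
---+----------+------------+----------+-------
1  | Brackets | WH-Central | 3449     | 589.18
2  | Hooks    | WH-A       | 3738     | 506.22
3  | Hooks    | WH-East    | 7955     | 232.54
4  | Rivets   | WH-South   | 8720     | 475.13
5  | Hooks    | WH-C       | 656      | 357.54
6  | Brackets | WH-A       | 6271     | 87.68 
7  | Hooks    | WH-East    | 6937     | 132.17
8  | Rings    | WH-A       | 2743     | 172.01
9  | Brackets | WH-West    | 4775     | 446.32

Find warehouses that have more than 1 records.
SELECT warehouse, COUNT(*) as cnt
FROM inventory
GROUP BY warehouse
HAVING COUNT(*) > 1

Result:
  WH-A: 3
  WH-East: 2

Note: HAVING filters groups after aggregation, WHERE filters rows before.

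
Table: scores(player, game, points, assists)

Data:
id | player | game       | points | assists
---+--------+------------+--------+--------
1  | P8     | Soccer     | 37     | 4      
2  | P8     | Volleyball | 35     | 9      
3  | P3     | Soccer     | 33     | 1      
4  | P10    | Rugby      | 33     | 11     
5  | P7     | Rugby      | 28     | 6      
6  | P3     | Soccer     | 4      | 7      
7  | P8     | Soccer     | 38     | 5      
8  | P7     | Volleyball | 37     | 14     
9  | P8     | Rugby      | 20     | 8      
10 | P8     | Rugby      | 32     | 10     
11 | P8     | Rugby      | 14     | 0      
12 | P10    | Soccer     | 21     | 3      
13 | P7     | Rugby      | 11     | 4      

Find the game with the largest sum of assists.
SELECT game, SUM(assists) as val
FROM scores
GROUP BY game
ORDER BY val DESC
LIMIT 1

Result: Rugby with sum(assists) = 39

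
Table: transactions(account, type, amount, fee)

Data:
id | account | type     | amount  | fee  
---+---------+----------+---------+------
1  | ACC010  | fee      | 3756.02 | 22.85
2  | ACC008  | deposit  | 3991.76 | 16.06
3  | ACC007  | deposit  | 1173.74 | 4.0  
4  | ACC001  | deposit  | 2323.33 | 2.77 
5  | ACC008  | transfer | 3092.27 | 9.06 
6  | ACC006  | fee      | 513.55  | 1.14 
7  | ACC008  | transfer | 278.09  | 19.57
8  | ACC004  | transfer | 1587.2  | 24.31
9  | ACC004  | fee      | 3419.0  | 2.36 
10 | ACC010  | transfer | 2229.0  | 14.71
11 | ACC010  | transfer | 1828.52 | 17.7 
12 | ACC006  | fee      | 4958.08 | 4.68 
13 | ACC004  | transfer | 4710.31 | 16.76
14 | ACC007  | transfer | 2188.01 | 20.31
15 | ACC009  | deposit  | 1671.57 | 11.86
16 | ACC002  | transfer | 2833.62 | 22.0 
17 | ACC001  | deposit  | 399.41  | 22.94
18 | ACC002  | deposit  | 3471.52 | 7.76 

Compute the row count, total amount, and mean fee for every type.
SELECT type,
       COUNT(*) as cnt,
       SUM(amount) as total_amount,
       AVG(fee) as avg_fee
FROM transactions
GROUP BY type

Result:
  deposit: 6 records, 13031.33 total amount, 10.90 avg fee
  fee: 4 records, 12646.65 total amount, 7.76 avg fee
  transfer: 8 records, 18747.02 total amount, 18.05 avg fee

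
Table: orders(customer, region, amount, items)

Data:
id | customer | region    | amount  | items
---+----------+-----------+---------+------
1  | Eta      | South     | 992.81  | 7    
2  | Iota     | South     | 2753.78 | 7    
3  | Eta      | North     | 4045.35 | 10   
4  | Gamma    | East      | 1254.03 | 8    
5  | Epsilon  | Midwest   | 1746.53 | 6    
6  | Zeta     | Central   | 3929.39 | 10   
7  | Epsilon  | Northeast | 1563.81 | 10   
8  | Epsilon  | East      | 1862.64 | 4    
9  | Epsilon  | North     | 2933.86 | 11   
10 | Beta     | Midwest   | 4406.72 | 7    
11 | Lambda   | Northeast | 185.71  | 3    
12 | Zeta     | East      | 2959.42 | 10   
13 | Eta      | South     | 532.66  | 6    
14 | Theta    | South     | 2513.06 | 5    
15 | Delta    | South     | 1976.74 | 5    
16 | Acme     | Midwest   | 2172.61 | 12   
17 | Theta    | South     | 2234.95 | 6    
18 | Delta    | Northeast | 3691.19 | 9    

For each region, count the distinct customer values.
SELECT region, COUNT(DISTINCT customer)
FROM orders
GROUP BY region

Result:
  Central: 1 distinct
  East: 3 distinct
  Midwest: 3 distinct
  North: 2 distinct
  Northeast: 3 distinct
  South: 4 distinct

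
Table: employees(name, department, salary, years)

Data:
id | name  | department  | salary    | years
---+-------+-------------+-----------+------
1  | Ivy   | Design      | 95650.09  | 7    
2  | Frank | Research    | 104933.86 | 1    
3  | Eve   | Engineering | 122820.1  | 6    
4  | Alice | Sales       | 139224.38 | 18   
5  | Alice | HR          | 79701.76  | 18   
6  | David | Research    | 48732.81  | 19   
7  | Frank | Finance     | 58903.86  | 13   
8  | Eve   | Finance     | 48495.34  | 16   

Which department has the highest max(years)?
SELECT department, MAX(years) as val
FROM employees
GROUP BY department
ORDER BY val DESC
LIMIT 1

Result: Research with max(years) = 19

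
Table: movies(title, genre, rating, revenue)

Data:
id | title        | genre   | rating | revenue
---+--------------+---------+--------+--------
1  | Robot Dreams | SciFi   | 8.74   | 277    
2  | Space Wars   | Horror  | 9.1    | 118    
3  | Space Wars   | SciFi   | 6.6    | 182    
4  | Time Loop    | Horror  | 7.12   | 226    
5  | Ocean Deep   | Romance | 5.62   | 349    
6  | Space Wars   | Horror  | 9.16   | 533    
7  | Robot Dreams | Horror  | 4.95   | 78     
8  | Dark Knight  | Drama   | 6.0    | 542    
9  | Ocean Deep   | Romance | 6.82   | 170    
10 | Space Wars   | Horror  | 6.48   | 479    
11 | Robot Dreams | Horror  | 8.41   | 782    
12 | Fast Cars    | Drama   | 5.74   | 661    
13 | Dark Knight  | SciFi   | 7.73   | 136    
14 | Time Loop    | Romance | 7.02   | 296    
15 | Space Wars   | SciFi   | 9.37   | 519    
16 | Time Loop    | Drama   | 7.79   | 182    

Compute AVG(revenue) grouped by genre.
SELECT genre, AVG(revenue) as result
FROM movies
GROUP BY genre

Result:
  Drama: 461.67
  Horror: 369.33
  Romance: 271.67
  SciFi: 278.50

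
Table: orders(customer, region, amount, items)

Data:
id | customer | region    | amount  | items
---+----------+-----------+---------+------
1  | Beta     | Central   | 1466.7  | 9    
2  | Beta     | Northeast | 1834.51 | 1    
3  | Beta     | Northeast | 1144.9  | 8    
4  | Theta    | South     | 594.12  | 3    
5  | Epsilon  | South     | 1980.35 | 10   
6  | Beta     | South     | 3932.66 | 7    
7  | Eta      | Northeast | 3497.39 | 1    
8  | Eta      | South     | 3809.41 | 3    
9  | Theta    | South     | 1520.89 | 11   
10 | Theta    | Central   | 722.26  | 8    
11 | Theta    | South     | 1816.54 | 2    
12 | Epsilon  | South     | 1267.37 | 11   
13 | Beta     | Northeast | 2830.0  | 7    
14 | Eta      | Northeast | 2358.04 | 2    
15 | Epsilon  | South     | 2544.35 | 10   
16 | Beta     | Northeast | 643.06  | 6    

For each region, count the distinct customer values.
SELECT region, COUNT(DISTINCT customer)
FROM orders
GROUP BY region

Result:
  Central: 2 distinct
  Northeast: 2 distinct
  South: 4 distinct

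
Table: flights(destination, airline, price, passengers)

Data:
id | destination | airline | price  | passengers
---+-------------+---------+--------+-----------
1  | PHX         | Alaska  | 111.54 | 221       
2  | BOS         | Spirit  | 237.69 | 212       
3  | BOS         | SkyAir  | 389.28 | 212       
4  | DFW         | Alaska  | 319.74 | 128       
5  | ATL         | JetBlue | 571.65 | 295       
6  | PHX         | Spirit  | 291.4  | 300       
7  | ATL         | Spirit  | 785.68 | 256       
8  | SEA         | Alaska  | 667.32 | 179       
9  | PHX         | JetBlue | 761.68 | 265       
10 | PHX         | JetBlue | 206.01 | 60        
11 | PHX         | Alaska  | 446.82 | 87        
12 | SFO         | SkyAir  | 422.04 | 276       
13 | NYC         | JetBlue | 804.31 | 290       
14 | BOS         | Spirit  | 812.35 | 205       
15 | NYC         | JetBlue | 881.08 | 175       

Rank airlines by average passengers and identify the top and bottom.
SELECT airline, AVG(passengers)
FROM flights
GROUP BY airline
ORDER BY AVG(passengers)

All groups:
  Alaska: 153.75
  JetBlue: 217.00
  Spirit: 243.25
  SkyAir: 244.00

Highest: SkyAir (244.00)
Lowest: Alaska (153.75)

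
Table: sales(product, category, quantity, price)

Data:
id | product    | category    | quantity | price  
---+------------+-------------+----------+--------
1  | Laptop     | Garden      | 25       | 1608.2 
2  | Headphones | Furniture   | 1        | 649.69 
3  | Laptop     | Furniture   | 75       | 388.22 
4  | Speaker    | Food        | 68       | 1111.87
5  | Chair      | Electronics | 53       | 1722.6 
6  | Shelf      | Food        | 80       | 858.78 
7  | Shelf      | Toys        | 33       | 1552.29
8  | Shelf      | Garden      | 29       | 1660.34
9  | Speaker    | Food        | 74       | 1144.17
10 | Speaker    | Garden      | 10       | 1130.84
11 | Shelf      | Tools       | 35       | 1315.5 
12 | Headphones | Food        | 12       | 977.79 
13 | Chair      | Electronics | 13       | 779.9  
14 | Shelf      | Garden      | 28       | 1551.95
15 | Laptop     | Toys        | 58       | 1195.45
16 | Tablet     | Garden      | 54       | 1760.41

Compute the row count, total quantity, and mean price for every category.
SELECT category,
       COUNT(*) as cnt,
       SUM(quantity) as total_quantity,
       AVG(price) as avg_price
FROM sales
GROUP BY category

Result:
  Electronics: 2 records, 66 total quantity, 1251.25 avg price
  Food: 4 records, 234 total quantity, 1023.15 avg price
  Furniture: 2 records, 76 total quantity, 518.96 avg price
  Garden: 5 records, 146 total quantity, 1542.35 avg price
  Tools: 1 records, 35 total quantity, 1315.50 avg price
  Toys: 2 records, 91 total quantity, 1373.87 avg price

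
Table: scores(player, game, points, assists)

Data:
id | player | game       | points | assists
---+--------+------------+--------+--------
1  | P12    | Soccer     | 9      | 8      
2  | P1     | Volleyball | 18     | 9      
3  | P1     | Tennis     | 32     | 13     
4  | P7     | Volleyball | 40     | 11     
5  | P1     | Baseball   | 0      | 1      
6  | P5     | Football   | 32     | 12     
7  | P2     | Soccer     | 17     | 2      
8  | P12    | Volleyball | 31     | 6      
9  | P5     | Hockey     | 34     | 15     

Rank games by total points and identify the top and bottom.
SELECT game, SUM(points)
FROM scores
GROUP BY game
ORDER BY SUM(points)

All groups:
  Baseball: 0
  Soccer: 26
  Football: 32
  Tennis: 32
  Hockey: 34
  Volleyball: 89

Highest: Volleyball (89)
Lowest: Baseball (0)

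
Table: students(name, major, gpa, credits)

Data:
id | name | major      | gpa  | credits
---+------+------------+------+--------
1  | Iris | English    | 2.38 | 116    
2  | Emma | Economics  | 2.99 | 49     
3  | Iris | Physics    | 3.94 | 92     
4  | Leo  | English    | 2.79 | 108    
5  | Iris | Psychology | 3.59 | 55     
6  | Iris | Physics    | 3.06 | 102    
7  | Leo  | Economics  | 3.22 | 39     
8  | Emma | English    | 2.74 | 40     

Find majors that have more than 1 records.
SELECT major, COUNT(*) as cnt
FROM students
GROUP BY major
HAVING COUNT(*) > 1

Result:
  Economics: 2
  English: 3
  Physics: 2

Note: HAVING filters groups after aggregation, WHERE filters rows before.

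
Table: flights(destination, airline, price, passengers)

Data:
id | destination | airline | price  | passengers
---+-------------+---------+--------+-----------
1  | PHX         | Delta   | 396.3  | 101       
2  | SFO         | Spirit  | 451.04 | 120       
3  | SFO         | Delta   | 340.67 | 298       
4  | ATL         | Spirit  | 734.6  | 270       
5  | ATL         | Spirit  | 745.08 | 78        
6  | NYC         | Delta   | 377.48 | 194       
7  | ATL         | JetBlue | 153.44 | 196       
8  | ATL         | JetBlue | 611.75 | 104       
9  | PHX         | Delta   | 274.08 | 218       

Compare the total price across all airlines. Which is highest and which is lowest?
SELECT airline, SUM(price)
FROM flights
GROUP BY airline
ORDER BY SUM(price)

All groups:
  JetBlue: 765.19
  Delta: 1388.53
  Spirit: 1930.72

Highest: Spirit (1930.72)
Lowest: JetBlue (765.19)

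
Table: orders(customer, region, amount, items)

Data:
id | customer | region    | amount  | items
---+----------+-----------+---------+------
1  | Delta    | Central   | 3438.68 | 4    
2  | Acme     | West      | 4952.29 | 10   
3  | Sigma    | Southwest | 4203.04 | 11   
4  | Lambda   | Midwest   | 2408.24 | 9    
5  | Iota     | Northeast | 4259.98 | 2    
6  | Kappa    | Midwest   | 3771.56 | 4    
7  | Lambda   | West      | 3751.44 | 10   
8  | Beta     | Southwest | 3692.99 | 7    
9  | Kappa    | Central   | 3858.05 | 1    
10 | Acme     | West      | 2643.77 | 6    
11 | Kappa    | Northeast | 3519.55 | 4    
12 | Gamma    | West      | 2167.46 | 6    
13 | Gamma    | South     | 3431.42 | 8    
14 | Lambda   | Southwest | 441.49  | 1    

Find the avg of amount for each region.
SELECT region, AVG(amount) as result
FROM orders
GROUP BY region

Result:
  Central: 3648.37
  Midwest: 3089.90
  Northeast: 3889.77
  South: 3431.42
  Southwest: 2779.17
  West: 3378.74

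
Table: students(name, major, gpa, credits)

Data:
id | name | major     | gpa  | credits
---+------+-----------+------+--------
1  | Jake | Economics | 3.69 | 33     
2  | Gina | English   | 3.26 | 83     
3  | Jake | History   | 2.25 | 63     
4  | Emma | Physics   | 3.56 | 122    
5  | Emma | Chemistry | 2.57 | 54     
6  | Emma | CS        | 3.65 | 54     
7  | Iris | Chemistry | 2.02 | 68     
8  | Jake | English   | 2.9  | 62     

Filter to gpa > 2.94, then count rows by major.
SELECT major, COUNT(*)
FROM students
WHERE gpa > 2.94
GROUP BY major

Note: WHERE filters rows before grouping.

Result:
  CS: 1
  Economics: 1
  English: 1
  Physics: 1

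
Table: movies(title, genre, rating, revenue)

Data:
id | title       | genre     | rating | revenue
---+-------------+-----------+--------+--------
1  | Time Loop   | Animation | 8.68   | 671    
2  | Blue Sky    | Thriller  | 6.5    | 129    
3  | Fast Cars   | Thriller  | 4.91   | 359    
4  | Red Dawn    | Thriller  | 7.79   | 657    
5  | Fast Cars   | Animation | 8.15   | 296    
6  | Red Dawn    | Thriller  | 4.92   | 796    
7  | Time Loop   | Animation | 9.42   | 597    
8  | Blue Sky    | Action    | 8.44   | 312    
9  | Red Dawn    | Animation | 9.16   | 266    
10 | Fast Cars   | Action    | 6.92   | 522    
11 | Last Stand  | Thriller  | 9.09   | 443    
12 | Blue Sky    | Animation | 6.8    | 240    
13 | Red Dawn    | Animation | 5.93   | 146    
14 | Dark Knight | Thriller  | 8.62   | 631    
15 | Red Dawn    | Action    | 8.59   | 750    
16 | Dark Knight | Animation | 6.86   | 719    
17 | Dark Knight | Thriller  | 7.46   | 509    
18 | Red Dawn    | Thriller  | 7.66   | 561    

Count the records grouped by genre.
SELECT genre, COUNT(*) as count
FROM movies
GROUP BY genre

Result:
  Action: 3
  Animation: 7
  Thriller: 8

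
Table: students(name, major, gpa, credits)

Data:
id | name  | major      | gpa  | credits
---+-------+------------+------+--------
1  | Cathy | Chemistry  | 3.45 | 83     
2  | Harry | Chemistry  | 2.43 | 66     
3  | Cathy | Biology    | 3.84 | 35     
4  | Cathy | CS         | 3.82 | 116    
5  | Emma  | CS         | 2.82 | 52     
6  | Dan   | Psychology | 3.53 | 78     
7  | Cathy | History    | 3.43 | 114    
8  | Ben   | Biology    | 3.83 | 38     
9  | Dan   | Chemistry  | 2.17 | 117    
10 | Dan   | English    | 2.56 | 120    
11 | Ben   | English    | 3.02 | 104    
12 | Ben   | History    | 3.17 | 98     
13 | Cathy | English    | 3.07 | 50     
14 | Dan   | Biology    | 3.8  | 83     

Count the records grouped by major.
SELECT major, COUNT(*) as count
FROM students
GROUP BY major

Result:
  Biology: 3
  CS: 2
  Chemistry: 3
  English: 3
  History: 2
  Psychology: 1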